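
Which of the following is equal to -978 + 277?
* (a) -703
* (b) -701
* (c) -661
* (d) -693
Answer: b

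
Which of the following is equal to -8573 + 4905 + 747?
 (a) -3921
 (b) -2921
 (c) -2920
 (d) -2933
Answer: b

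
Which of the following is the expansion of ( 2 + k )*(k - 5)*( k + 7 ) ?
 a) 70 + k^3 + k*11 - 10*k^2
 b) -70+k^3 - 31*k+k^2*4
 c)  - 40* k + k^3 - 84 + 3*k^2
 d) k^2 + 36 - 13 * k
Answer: b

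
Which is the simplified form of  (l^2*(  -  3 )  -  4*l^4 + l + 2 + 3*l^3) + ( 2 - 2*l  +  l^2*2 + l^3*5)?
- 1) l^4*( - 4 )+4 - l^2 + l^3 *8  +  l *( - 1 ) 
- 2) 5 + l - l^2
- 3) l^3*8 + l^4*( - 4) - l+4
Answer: 1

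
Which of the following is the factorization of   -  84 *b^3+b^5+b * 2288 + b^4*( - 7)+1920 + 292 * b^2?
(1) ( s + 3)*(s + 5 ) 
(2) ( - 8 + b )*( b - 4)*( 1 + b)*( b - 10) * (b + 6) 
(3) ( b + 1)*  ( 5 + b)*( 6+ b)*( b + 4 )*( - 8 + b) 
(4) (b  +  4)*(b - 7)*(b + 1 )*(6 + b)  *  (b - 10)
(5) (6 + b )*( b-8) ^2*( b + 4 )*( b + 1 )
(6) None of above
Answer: 6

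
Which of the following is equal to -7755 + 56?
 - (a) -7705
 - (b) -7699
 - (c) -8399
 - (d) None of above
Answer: b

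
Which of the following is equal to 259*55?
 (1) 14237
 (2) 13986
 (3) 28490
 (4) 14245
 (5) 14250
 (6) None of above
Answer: 4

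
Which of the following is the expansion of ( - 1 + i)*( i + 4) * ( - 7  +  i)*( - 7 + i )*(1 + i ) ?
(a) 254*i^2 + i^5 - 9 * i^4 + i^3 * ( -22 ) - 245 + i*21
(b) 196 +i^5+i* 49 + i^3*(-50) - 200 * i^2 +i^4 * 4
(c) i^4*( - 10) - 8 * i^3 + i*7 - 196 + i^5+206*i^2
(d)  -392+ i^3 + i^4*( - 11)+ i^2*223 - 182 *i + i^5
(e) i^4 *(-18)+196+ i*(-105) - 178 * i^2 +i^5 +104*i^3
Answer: c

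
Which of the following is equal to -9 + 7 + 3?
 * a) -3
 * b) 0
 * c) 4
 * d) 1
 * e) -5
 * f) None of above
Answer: d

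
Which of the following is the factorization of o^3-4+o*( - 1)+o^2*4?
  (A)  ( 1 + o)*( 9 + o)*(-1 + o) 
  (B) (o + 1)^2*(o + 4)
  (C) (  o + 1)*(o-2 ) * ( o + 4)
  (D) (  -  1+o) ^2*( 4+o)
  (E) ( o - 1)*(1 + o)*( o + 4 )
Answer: E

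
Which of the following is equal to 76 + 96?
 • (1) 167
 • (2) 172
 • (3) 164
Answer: 2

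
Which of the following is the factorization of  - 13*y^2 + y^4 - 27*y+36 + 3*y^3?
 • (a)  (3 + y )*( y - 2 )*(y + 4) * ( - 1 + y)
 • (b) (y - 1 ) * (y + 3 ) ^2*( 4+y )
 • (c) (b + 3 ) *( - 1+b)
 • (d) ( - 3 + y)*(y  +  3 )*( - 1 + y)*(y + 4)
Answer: d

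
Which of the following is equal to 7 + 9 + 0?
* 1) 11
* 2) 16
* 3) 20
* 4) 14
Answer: 2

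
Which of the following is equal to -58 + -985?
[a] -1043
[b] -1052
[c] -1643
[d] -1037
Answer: a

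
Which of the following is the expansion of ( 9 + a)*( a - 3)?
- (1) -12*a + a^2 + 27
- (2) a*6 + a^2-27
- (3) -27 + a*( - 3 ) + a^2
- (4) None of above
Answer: 2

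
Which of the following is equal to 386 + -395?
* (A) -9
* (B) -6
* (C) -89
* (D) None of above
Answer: A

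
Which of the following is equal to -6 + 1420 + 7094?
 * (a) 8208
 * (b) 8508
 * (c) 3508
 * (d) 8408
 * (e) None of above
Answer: b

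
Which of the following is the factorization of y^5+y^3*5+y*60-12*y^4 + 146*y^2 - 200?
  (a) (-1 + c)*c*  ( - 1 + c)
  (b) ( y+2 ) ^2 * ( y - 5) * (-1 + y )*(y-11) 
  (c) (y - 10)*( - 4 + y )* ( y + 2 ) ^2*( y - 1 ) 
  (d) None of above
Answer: d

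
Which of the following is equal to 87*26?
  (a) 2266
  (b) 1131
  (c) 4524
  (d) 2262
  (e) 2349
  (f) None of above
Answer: d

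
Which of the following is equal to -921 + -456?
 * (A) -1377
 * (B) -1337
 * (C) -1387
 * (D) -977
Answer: A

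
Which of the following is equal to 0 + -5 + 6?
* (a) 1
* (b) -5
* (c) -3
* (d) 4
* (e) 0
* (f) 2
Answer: a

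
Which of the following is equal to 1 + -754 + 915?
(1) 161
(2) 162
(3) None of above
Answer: 2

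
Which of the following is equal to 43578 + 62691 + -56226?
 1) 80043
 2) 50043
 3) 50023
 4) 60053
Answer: 2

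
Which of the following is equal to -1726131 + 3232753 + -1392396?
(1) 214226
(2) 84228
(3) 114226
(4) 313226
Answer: 3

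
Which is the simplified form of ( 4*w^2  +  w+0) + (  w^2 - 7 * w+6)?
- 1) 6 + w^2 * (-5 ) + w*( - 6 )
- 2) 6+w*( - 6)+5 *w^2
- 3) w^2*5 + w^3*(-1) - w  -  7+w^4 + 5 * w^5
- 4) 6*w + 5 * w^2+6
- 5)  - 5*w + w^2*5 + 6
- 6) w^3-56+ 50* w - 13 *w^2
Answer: 2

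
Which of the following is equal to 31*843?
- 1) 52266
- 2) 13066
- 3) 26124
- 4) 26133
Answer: 4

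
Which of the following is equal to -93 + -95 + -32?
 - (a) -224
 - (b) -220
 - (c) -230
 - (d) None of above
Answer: b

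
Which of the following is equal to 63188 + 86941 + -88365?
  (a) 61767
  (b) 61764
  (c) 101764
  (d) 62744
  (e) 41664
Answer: b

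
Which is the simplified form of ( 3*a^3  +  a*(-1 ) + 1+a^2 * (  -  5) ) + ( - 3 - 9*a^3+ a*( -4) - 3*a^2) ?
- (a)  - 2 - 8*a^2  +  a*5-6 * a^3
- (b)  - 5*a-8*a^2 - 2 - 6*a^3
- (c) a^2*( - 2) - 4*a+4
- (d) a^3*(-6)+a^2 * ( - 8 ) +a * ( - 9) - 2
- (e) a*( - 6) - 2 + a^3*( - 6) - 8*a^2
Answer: b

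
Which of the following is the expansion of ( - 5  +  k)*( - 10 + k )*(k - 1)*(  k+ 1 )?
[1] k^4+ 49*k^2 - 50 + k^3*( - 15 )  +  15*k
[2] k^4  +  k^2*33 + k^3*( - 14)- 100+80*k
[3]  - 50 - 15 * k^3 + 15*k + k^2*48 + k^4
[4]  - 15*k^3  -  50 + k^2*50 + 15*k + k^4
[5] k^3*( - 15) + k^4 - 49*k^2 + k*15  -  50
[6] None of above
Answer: 1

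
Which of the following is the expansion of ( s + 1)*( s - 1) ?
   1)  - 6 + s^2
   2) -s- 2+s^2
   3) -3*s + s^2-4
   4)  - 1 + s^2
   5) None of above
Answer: 4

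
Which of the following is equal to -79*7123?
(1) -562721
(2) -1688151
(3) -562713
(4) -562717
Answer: 4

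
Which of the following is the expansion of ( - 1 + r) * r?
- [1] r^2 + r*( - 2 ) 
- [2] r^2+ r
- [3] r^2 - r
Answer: 3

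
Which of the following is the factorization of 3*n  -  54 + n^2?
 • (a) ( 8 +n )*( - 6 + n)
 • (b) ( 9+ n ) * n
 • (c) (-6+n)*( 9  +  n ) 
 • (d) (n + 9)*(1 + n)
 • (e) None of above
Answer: c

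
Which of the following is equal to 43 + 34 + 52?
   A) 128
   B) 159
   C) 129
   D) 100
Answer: C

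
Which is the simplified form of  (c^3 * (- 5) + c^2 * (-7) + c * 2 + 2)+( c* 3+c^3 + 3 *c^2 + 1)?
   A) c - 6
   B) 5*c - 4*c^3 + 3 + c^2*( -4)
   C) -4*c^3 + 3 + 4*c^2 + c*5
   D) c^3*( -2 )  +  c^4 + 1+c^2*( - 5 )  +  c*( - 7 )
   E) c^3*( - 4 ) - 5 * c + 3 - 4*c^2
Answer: B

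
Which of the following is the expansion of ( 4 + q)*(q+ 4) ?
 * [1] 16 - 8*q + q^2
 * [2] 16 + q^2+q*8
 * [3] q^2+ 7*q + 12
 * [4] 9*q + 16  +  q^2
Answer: 2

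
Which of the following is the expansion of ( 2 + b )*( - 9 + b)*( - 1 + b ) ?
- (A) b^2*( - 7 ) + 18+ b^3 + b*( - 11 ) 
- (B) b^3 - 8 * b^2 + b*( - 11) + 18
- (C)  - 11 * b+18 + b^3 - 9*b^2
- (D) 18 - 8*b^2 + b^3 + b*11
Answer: B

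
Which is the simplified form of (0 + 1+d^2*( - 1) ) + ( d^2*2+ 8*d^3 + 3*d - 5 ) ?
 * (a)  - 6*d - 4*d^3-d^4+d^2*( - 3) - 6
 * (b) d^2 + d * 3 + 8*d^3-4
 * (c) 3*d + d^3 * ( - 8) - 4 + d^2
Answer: b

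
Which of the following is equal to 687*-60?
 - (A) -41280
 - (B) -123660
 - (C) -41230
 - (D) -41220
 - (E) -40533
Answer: D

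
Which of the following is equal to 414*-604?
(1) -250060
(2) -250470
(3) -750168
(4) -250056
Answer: 4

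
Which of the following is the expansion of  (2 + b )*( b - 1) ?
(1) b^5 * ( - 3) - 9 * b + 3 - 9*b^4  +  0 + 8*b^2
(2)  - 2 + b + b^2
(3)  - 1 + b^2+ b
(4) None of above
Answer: 2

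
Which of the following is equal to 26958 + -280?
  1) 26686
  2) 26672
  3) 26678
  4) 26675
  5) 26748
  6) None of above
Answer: 3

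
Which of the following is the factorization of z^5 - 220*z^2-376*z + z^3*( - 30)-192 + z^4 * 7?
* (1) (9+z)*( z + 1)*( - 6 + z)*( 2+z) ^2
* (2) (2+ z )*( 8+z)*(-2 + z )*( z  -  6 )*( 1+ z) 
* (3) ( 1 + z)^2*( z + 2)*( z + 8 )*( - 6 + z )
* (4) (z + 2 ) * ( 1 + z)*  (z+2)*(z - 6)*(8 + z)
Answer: 4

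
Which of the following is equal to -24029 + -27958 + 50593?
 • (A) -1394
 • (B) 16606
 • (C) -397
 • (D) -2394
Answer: A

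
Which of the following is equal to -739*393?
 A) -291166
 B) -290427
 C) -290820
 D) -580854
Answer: B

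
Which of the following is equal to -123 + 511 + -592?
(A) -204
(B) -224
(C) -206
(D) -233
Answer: A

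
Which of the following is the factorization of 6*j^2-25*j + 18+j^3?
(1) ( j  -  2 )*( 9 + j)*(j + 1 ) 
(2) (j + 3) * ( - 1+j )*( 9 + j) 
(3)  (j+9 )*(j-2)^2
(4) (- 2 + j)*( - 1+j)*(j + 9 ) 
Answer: 4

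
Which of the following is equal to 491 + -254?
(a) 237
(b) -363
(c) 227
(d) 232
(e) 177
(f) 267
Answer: a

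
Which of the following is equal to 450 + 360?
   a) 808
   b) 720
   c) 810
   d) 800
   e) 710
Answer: c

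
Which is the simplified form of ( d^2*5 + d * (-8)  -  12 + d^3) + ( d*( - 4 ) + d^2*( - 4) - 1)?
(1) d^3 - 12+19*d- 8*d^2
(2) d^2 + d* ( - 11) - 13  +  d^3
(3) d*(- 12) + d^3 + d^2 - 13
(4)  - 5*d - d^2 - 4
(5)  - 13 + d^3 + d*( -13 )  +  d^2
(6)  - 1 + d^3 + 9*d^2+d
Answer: 3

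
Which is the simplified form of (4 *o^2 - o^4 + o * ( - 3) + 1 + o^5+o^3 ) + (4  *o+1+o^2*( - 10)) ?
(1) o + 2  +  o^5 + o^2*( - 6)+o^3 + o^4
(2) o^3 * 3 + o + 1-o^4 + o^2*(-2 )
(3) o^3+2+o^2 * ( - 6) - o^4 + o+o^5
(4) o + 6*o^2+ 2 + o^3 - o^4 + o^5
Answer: 3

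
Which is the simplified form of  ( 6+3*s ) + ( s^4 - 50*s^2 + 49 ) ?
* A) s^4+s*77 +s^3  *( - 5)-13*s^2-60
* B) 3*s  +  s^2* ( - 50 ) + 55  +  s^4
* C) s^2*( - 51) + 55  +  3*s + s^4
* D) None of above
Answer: B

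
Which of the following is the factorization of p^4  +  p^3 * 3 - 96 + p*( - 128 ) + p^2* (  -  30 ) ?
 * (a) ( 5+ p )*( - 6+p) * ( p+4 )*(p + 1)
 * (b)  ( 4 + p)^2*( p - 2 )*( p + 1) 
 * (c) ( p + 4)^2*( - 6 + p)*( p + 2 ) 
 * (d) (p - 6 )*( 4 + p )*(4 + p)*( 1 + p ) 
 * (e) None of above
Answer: d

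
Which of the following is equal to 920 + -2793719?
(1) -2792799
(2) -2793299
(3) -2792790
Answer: 1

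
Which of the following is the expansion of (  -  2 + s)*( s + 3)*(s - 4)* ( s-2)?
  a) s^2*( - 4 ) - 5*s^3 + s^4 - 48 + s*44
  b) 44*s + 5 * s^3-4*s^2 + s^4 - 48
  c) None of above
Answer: a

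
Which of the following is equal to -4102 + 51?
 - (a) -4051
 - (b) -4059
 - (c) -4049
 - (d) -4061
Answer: a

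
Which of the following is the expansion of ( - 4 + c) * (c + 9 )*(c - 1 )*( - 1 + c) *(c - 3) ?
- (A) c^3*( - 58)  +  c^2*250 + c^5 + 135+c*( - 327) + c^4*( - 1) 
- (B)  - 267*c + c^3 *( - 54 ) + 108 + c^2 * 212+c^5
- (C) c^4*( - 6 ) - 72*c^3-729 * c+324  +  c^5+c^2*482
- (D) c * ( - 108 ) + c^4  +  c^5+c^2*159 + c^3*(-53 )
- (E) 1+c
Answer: B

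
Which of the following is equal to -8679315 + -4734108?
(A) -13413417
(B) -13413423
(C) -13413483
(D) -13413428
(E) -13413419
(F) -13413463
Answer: B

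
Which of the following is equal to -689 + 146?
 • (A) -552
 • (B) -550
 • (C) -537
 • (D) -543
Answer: D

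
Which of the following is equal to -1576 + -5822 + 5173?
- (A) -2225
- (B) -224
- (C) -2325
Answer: A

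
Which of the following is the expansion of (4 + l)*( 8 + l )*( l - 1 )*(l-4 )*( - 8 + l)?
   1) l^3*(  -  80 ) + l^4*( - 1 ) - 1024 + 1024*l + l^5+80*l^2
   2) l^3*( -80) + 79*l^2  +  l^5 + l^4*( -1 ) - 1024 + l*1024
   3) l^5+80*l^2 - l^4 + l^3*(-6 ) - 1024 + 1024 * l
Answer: 1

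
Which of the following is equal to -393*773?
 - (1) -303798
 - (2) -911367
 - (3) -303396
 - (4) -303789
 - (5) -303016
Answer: 4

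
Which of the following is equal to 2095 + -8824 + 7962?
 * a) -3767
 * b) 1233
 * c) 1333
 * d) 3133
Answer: b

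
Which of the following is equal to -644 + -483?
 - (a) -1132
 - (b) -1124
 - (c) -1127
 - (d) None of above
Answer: c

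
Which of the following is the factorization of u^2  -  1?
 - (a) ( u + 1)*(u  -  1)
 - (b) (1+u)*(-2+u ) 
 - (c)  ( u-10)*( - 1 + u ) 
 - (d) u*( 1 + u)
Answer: a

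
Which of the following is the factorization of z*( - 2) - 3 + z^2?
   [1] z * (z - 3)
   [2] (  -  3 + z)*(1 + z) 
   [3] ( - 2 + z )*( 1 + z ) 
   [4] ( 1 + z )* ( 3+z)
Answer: 2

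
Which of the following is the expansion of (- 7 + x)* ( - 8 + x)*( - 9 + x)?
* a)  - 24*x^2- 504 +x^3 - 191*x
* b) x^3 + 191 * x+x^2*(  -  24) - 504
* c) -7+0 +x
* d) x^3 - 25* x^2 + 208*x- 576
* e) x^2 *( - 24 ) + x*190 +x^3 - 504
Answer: b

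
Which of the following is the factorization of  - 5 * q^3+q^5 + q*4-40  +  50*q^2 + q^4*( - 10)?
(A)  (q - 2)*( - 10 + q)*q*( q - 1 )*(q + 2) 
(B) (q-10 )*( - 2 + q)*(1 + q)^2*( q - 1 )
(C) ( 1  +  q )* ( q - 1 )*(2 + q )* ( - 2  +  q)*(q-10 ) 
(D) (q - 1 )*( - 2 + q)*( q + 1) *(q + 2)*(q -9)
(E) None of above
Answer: C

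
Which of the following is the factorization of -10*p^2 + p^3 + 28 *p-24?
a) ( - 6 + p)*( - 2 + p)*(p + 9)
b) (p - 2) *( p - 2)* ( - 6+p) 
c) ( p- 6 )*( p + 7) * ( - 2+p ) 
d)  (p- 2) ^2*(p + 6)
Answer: b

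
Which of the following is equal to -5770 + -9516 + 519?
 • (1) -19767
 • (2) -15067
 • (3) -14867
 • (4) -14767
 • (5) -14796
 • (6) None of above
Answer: 4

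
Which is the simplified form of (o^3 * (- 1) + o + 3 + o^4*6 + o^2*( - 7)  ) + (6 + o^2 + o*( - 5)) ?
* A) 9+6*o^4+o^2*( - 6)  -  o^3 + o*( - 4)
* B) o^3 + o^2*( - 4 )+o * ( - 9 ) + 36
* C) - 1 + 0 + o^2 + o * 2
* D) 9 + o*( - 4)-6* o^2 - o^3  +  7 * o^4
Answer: A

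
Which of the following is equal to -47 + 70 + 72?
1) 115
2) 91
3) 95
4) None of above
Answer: 3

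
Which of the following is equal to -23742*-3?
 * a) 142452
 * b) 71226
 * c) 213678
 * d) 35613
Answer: b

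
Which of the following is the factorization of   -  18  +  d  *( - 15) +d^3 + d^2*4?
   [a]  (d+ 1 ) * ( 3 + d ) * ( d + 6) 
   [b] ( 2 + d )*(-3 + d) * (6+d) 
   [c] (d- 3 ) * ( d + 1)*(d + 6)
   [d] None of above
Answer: c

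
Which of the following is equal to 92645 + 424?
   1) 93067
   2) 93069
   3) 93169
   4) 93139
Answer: 2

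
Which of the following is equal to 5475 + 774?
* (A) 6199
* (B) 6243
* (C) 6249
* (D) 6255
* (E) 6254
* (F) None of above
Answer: C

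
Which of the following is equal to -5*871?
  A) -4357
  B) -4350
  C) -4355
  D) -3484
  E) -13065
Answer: C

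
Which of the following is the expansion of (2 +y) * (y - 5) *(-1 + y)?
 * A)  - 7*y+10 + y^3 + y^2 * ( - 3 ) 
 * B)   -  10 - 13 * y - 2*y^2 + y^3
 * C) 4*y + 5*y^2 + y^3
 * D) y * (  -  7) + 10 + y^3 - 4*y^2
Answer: D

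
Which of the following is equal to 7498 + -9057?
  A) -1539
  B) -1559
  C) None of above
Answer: B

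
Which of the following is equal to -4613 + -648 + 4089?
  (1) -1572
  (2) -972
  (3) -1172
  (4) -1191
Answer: 3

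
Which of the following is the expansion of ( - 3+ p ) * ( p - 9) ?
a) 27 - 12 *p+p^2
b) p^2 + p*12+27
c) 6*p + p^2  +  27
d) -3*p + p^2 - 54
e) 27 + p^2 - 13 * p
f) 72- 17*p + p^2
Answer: a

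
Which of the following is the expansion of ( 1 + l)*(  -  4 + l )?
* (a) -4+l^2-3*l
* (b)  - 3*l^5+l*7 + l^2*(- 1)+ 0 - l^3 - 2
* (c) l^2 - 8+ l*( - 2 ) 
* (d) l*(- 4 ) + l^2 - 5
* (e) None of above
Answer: a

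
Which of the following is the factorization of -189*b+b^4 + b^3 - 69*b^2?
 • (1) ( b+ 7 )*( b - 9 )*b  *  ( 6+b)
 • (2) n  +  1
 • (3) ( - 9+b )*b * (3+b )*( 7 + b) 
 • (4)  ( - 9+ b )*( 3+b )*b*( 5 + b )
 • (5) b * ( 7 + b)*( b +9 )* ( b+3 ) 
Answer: 3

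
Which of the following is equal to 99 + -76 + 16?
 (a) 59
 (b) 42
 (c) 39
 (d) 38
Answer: c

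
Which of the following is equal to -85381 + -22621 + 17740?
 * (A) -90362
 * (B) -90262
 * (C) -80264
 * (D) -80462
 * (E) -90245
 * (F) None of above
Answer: B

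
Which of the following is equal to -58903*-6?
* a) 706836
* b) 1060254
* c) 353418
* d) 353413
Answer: c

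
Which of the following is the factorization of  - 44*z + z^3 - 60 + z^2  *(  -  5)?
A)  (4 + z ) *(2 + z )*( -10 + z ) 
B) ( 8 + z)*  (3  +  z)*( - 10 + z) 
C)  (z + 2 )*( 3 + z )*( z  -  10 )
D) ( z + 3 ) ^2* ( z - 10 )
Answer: C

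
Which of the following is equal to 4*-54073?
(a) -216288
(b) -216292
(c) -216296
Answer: b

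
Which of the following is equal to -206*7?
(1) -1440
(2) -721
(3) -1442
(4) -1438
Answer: 3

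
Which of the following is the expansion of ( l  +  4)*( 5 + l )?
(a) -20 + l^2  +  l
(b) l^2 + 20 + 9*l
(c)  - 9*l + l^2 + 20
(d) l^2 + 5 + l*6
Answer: b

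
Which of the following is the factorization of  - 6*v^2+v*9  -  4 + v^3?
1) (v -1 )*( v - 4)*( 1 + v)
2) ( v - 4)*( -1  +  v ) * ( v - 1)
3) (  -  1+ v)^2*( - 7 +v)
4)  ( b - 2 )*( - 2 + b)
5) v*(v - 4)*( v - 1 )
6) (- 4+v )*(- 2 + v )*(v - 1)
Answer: 2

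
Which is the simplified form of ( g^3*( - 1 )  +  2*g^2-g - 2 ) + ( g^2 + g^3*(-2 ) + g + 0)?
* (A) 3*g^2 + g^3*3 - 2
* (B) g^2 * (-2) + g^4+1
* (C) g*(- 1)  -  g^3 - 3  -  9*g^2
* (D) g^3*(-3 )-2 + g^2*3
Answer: D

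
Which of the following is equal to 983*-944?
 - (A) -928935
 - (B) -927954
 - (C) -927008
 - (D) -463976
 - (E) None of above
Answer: E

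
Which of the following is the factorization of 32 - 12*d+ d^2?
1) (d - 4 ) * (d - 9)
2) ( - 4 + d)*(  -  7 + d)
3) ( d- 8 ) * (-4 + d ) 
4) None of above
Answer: 3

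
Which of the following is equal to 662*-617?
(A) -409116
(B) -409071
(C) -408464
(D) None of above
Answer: D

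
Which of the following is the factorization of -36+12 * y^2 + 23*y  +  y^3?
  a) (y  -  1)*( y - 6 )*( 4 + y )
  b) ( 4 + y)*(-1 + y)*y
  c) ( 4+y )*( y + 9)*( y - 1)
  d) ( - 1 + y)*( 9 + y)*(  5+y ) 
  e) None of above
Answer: c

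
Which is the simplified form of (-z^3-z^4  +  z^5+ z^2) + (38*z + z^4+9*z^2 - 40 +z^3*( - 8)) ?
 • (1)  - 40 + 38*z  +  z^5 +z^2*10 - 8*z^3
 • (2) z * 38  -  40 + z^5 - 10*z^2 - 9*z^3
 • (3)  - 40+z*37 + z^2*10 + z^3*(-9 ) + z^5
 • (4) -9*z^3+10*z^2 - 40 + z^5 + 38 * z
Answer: 4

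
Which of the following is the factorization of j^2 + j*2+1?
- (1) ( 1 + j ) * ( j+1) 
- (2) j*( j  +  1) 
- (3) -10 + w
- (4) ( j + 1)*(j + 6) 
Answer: 1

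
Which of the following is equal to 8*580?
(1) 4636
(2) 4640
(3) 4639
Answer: 2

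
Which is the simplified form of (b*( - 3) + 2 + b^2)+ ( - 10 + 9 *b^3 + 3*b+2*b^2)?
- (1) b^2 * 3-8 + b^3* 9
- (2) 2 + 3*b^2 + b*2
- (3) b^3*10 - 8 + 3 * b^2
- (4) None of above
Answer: 1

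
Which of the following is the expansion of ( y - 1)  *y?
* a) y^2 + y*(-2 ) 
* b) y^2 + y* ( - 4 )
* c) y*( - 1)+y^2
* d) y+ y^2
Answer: c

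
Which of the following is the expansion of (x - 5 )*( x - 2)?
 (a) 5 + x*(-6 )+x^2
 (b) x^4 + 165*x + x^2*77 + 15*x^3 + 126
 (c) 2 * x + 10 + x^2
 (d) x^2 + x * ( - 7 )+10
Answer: d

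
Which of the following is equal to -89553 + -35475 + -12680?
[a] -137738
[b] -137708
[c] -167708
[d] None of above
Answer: b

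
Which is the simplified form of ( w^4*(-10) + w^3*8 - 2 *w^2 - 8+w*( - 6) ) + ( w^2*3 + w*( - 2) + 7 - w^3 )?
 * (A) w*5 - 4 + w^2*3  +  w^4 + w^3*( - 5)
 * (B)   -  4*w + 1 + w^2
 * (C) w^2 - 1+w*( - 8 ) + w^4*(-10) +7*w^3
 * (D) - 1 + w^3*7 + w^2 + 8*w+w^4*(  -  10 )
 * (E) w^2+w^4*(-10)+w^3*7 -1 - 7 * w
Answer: C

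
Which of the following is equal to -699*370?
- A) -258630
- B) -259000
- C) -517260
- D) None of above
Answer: A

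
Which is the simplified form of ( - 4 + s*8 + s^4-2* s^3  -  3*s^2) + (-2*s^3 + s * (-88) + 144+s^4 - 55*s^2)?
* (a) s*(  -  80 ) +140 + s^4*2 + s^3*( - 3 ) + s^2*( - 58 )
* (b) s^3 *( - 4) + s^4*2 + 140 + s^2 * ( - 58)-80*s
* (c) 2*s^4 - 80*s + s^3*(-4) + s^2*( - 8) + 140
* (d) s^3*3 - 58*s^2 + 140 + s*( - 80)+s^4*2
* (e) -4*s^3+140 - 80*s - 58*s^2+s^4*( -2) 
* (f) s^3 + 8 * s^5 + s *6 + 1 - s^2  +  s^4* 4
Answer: b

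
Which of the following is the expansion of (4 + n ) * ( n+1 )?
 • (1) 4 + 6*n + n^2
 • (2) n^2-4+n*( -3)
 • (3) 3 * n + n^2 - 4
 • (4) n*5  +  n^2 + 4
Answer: 4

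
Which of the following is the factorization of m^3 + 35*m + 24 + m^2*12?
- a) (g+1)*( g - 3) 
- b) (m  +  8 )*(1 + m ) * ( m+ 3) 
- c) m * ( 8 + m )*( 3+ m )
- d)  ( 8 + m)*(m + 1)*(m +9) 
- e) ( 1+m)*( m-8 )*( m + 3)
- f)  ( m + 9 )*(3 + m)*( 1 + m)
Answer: b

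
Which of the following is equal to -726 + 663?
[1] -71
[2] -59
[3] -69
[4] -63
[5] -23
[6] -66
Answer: 4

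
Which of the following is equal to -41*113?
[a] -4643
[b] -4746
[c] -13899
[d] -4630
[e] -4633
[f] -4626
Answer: e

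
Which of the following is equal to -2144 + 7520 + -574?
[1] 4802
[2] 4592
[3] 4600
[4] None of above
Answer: 1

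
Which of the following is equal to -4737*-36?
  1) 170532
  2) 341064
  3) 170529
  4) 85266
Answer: 1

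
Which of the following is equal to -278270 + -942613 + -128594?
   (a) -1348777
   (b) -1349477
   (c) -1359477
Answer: b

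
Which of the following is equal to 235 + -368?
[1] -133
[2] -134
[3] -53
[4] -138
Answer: 1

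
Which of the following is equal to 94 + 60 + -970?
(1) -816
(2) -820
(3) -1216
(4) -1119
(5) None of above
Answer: 1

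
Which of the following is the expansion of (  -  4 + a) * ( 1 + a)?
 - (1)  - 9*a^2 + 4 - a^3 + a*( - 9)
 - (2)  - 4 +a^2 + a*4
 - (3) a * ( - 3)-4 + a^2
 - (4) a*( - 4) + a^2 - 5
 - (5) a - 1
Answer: 3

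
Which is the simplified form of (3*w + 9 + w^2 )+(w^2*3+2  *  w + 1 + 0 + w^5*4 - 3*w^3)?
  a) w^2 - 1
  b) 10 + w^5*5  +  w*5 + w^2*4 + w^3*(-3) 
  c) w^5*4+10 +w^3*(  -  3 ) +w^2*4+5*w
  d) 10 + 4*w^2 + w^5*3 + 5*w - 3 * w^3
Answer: c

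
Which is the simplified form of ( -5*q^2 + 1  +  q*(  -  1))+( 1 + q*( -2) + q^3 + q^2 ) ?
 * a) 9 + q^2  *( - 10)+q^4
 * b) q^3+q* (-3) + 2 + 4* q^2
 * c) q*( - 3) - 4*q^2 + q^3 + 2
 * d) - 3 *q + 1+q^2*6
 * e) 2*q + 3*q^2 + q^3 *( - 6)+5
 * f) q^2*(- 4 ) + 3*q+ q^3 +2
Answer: c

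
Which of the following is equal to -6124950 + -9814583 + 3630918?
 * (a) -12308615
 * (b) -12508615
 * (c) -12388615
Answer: a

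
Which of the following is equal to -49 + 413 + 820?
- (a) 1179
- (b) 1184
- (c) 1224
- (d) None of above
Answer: b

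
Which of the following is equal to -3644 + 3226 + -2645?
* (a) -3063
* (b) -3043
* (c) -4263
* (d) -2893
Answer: a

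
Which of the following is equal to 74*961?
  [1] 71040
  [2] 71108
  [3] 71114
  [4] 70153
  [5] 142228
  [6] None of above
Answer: 3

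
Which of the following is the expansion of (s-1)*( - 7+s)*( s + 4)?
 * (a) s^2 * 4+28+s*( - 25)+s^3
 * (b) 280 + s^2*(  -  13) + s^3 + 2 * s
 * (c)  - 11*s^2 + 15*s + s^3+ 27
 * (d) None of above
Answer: d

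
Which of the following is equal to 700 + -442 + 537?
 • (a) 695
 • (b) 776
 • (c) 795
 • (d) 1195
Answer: c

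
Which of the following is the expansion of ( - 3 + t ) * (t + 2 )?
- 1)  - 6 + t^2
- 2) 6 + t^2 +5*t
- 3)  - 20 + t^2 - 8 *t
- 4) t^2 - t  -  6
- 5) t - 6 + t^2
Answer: 4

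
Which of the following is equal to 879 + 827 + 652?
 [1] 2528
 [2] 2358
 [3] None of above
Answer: 2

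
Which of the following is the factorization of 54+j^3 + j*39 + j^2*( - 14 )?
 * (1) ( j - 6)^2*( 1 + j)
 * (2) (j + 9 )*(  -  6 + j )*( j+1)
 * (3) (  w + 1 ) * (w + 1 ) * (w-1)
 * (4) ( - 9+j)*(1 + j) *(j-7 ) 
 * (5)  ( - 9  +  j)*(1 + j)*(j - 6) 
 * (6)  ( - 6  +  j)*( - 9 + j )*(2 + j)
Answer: 5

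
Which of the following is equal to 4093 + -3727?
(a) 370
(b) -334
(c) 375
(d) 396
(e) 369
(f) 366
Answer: f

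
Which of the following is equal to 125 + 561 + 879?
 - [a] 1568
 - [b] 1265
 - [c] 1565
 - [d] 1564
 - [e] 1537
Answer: c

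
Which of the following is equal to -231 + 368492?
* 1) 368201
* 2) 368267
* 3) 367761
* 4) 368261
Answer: 4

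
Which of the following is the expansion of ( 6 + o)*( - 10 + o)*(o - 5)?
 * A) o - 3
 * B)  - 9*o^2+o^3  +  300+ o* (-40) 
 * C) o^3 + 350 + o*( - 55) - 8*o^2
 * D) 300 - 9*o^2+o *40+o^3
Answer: B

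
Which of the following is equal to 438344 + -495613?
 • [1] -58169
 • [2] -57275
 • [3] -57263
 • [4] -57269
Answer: 4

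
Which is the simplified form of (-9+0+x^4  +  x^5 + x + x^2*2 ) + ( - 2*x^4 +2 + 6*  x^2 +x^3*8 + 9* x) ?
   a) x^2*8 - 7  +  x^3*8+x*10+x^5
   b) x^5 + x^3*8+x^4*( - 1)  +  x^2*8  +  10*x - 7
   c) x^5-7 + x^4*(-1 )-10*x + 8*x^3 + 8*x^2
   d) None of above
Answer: b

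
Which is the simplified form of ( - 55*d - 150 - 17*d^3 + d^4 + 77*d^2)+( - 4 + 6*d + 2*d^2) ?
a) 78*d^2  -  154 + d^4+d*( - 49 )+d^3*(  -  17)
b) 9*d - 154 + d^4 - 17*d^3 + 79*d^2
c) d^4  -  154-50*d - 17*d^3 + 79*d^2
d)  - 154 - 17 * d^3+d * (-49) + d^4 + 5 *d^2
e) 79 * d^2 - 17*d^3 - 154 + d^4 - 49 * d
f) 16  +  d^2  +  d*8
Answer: e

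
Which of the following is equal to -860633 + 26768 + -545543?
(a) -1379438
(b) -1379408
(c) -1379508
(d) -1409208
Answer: b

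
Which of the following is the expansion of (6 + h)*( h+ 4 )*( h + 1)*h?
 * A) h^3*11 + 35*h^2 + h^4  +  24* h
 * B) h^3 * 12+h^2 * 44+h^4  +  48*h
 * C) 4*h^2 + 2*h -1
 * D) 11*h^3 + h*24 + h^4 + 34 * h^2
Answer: D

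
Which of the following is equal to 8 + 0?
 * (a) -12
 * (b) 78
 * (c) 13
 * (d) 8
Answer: d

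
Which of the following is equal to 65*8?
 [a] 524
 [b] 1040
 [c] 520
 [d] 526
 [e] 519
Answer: c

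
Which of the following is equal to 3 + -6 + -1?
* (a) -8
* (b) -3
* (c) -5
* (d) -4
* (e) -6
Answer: d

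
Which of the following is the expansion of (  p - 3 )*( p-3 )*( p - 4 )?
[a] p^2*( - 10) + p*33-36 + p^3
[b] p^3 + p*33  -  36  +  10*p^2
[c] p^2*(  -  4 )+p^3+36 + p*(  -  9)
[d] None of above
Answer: a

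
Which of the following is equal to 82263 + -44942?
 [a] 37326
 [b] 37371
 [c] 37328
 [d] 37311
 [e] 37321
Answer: e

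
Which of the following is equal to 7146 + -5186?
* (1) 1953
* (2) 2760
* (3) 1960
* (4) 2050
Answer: 3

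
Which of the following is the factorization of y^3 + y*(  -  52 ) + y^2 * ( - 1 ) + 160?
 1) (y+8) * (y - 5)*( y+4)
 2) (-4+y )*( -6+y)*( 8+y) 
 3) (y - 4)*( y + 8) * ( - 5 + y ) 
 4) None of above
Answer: 3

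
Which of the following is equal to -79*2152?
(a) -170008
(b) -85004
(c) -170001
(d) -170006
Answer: a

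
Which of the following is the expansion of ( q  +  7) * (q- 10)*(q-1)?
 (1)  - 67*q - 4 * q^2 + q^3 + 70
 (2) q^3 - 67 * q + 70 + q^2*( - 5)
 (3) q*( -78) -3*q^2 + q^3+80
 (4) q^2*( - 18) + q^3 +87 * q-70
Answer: 1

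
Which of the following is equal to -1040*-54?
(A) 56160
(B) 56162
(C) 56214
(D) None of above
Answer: A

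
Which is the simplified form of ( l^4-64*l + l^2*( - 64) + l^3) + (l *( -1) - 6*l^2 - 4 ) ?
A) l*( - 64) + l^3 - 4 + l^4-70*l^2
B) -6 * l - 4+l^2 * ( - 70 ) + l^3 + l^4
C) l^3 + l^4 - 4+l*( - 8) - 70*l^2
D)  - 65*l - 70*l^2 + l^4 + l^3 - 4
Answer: D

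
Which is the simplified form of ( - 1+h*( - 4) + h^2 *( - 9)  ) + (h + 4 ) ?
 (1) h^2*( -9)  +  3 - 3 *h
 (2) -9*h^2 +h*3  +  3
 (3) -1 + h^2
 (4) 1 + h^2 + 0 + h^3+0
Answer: 1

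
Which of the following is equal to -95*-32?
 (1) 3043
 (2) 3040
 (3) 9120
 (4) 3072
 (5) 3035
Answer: 2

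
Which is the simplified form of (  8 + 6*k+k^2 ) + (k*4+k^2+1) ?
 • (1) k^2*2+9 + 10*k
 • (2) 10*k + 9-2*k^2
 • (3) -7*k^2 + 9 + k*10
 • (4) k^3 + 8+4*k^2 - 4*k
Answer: 1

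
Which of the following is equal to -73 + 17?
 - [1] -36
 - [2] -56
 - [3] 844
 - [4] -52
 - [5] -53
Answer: 2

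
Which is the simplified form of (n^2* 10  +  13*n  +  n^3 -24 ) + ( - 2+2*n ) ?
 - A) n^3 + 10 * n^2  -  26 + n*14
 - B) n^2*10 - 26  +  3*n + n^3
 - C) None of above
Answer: C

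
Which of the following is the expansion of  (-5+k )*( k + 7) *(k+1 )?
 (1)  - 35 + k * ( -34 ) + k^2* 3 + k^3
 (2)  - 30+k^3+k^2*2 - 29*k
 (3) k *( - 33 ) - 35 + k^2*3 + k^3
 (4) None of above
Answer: 3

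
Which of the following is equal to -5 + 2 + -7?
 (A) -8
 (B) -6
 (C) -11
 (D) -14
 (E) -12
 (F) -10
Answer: F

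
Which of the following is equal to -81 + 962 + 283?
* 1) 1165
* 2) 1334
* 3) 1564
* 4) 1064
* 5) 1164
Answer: 5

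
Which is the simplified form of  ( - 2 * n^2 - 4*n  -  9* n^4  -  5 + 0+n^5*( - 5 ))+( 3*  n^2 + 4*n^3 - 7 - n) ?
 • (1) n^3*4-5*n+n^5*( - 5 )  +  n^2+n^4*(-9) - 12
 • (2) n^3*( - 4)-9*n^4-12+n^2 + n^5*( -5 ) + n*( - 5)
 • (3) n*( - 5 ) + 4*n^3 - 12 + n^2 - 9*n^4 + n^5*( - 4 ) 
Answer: 1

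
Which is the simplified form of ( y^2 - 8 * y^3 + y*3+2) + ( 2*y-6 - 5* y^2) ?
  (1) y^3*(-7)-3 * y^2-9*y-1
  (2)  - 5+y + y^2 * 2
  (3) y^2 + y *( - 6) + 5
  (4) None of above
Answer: 4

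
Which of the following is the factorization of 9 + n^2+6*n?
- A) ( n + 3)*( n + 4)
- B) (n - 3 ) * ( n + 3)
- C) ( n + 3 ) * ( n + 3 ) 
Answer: C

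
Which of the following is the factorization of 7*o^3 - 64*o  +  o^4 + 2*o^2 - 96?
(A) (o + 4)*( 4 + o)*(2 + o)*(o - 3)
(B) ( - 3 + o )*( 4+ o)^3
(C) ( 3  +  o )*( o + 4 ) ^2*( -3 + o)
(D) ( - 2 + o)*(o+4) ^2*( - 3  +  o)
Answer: A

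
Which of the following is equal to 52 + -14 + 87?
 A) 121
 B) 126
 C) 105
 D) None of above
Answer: D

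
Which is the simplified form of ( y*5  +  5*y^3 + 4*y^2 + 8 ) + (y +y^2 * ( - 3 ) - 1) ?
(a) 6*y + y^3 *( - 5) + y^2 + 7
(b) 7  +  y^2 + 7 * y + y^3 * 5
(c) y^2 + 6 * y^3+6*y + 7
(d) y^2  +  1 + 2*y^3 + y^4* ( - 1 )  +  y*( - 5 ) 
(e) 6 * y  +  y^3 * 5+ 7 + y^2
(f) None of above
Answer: e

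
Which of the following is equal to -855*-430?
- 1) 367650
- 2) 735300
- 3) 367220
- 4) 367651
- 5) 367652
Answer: 1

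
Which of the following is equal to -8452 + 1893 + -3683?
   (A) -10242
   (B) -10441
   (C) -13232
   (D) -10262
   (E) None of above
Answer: A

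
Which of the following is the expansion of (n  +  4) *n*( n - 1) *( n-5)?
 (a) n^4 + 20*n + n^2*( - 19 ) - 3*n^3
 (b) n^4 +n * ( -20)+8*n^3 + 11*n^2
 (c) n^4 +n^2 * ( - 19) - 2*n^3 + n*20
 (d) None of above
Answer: c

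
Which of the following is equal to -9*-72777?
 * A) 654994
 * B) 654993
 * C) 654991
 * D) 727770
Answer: B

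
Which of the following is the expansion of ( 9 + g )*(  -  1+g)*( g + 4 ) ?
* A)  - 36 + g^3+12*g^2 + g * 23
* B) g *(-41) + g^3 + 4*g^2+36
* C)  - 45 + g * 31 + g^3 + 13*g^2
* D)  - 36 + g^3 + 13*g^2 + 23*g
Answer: A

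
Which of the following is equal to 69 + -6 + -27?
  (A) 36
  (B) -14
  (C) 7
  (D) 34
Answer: A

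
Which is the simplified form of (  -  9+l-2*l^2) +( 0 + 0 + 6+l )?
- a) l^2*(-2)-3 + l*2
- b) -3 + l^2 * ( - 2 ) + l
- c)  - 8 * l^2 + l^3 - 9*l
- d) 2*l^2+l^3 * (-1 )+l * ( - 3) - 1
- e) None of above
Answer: a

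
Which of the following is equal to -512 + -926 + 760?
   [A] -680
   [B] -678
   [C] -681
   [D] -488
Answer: B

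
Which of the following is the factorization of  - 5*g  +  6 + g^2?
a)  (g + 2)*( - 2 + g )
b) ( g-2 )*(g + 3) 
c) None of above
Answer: c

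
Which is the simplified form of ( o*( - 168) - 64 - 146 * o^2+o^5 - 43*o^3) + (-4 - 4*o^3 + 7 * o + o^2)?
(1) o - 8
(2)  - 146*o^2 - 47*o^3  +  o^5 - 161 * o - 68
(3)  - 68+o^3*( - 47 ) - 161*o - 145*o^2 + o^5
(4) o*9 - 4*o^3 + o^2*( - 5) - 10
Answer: 3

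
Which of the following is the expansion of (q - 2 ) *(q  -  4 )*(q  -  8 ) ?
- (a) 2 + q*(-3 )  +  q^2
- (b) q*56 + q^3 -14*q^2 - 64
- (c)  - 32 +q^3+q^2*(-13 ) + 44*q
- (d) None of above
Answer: b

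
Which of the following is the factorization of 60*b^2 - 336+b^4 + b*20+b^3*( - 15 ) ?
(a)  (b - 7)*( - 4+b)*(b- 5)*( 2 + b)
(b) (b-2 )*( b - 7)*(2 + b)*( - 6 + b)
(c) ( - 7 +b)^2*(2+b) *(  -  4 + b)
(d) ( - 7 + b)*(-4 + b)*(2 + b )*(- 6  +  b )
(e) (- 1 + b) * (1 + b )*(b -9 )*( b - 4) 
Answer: d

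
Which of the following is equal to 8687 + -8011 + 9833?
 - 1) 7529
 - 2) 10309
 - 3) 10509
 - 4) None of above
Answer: 3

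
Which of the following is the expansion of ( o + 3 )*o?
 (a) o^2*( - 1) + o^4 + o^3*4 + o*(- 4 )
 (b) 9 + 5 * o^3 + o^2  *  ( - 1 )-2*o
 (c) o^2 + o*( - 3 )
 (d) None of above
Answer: d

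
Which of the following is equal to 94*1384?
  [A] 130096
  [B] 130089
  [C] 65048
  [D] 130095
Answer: A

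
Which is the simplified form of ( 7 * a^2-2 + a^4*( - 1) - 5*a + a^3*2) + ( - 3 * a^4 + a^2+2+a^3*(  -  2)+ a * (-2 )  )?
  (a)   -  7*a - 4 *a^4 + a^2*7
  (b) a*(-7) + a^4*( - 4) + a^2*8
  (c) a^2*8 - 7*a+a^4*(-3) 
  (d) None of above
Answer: b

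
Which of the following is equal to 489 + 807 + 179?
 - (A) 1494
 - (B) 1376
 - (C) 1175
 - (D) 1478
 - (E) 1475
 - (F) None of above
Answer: E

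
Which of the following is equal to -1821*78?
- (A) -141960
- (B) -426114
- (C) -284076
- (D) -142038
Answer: D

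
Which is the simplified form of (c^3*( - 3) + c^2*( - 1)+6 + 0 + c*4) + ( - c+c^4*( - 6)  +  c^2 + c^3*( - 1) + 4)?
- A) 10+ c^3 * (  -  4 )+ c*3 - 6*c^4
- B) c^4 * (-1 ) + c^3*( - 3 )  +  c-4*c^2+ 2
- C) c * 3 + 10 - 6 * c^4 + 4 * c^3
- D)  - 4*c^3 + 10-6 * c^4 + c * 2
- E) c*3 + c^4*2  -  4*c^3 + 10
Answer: A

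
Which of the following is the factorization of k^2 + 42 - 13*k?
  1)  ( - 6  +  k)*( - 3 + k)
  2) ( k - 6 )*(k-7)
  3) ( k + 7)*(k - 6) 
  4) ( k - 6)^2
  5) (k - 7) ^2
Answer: 2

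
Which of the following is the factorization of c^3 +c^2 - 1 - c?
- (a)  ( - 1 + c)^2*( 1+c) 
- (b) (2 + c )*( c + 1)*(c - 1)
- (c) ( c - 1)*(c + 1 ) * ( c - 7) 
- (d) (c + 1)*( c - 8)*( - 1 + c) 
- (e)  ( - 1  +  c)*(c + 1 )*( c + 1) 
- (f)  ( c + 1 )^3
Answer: e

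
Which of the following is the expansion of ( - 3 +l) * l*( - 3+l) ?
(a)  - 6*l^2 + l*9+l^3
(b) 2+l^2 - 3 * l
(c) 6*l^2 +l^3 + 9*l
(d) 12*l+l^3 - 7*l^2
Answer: a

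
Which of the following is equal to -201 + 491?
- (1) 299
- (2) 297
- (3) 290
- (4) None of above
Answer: 3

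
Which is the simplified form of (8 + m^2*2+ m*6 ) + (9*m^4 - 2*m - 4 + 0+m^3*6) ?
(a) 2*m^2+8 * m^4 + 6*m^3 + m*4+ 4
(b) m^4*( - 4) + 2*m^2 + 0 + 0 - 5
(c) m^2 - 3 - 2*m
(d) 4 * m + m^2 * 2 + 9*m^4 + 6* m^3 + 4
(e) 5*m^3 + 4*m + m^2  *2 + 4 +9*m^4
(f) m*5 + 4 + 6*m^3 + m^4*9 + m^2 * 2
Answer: d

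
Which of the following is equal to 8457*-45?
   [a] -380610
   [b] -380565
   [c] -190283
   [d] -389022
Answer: b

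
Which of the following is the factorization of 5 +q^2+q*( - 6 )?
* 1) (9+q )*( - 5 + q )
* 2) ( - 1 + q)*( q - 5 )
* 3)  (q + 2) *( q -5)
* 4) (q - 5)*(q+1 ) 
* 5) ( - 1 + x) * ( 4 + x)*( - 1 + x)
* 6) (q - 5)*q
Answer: 2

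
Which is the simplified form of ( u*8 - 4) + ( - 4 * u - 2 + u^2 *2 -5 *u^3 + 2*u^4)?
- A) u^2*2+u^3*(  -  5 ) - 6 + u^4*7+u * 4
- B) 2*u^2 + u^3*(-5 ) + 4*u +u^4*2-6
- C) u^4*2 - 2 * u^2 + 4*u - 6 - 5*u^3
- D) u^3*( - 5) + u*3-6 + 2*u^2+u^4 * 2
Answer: B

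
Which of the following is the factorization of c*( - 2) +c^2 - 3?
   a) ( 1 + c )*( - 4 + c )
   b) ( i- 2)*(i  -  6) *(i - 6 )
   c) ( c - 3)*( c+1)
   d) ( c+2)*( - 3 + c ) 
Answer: c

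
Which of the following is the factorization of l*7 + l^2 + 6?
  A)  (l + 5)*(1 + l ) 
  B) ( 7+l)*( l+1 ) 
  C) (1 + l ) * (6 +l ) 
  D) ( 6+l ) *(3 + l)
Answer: C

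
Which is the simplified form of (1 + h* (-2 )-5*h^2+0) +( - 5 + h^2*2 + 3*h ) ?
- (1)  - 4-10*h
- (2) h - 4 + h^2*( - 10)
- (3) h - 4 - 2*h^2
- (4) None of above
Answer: 4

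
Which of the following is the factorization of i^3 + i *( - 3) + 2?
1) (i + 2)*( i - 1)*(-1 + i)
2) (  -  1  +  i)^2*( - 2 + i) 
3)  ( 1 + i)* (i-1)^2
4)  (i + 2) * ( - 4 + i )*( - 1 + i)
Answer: 1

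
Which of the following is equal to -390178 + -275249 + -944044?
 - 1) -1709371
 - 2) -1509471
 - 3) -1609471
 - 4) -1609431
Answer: 3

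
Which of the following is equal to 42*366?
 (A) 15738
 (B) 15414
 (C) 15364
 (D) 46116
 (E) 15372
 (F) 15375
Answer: E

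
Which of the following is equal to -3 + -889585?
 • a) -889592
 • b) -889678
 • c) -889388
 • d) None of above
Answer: d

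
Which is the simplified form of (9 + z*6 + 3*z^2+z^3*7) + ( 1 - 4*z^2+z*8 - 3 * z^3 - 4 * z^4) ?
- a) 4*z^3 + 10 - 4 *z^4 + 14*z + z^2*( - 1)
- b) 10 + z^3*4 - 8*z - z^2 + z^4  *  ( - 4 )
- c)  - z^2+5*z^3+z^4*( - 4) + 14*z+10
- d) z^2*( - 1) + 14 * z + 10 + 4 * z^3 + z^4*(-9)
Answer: a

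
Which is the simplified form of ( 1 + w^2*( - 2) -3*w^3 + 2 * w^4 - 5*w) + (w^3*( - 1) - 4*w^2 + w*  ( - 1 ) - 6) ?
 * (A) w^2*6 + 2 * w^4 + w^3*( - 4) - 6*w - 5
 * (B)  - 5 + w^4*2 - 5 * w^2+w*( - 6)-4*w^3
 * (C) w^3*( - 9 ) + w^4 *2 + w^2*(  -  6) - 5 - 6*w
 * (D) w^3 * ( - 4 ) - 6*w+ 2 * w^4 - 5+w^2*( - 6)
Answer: D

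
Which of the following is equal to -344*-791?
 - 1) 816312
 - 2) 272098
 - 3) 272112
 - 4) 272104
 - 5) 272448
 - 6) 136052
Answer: 4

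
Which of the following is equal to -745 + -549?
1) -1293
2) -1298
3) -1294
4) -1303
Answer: 3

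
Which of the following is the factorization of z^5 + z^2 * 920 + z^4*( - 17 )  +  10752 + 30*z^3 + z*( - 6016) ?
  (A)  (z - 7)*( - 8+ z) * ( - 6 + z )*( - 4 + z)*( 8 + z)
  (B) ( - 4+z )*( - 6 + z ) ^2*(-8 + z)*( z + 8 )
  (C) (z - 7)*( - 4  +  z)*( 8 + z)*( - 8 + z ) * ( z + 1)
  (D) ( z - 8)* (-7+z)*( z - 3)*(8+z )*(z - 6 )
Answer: A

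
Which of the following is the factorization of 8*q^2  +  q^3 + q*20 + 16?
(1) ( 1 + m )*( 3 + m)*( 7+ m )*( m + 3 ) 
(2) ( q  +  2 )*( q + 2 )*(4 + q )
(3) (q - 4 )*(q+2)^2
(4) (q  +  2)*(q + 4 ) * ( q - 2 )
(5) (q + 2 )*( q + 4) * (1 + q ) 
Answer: 2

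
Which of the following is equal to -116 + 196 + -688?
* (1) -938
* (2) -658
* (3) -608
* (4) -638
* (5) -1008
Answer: 3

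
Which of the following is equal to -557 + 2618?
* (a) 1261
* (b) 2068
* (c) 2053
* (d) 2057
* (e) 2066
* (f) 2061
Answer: f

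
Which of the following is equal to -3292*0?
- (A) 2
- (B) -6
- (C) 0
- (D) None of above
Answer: C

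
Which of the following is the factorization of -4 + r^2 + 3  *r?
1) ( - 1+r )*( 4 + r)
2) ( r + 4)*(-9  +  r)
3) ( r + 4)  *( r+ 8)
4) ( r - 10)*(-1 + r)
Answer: 1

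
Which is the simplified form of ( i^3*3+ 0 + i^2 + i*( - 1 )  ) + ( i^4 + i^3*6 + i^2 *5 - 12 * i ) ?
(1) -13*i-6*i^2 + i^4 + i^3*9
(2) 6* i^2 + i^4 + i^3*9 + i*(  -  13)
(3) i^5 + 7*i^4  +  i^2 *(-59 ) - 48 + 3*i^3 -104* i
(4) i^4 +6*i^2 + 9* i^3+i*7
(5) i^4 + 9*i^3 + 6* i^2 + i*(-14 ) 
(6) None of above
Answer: 2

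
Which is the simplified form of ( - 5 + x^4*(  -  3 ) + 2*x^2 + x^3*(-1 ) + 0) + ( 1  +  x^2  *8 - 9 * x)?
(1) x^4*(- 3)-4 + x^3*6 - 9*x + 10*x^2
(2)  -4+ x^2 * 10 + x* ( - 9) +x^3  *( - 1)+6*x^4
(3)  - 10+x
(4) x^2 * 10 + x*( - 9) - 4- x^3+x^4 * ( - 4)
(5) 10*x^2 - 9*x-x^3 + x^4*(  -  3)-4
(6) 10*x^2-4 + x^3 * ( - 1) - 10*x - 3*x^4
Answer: 5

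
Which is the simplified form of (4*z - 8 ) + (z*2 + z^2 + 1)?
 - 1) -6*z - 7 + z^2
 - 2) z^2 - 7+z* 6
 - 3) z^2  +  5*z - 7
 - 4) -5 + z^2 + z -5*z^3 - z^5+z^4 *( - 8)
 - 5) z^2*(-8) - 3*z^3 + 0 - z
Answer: 2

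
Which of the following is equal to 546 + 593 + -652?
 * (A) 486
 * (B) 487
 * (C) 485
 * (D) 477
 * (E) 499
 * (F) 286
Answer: B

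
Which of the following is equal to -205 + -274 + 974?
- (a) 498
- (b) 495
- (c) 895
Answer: b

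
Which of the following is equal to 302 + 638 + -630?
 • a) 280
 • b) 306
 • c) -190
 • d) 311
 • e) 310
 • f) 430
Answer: e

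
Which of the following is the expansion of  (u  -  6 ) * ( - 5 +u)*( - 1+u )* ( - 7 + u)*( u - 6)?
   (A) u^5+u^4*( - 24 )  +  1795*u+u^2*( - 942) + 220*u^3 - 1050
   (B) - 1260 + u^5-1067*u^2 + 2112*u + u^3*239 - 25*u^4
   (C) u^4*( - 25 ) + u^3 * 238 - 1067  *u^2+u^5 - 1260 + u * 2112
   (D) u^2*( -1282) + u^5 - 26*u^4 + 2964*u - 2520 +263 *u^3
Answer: B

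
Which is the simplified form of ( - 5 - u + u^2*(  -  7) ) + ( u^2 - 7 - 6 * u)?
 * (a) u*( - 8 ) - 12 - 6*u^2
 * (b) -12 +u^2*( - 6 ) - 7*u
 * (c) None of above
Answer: b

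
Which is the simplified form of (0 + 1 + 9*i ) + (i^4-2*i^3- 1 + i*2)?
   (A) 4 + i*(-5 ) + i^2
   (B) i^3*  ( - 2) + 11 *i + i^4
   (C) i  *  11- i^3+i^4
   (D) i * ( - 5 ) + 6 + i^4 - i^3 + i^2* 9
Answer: B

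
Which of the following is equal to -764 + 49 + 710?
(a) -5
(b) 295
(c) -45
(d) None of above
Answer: a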